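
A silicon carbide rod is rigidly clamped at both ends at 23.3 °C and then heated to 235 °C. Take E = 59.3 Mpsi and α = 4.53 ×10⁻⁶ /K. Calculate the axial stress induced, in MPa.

E = 59.3 Mpsi = 408.9 GPa.
ΔT = 211.7 K. Constrained thermal stress σ = E·α·ΔT = 408.9×10³ MPa × 4.53×10⁻⁶ × 211.7 = 392 MPa (compressive).

392 MPa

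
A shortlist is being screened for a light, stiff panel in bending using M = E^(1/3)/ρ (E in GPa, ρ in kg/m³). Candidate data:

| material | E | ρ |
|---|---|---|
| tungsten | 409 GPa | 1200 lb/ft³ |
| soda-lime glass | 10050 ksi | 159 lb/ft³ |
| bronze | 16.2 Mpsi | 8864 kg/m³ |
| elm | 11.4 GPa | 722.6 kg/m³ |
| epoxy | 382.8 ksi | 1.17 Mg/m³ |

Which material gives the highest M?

elm

In SI units:
  tungsten: E = 409.0 GPa, ρ = 19220 kg/m³
  soda-lime glass: E = 69.29 GPa, ρ = 2547 kg/m³
  bronze: E = 111.7 GPa, ρ = 8864 kg/m³
  elm: E = 11.40 GPa, ρ = 722.6 kg/m³
  epoxy: E = 2.639 GPa, ρ = 1170 kg/m³
  elm: M = 3.11×10⁻³
  soda-lime glass: M = 1.61×10⁻³
  epoxy: M = 1.18×10⁻³
  bronze: M = 0.543×10⁻³
  tungsten: M = 0.386×10⁻³
Elm has the largest M.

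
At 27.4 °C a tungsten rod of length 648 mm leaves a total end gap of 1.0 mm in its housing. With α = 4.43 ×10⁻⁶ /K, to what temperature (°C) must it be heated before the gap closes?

376 °C

α·L₀·ΔT = 1.0 mm ⇒ ΔT = 1.0 / (4.43×10⁻⁶ × 648.0) = 348.4 K.
T = 27.4 + 348.4 = 375.8 °C.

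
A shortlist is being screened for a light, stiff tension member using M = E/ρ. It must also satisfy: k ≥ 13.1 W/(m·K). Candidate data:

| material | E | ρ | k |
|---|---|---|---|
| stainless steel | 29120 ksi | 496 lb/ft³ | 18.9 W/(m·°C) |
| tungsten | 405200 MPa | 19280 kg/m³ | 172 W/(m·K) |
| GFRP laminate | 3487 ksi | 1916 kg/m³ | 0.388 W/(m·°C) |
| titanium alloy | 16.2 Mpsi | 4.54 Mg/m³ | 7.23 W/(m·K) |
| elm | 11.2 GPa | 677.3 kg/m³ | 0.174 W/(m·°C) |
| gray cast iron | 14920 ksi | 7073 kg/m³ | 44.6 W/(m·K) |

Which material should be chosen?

Screen on constraints: k ≥ 13.1 W/(m·K). Survivors: stainless steel, tungsten, gray cast iron.
In SI units:
  stainless steel: E = 200.8 GPa, ρ = 7945 kg/m³
  tungsten: E = 405.2 GPa, ρ = 19280 kg/m³
  gray cast iron: E = 102.9 GPa, ρ = 7073 kg/m³
  stainless steel: M = 25.3 MN·m/kg
  tungsten: M = 21.0 MN·m/kg
  gray cast iron: M = 14.5 MN·m/kg
Stainless steel has the largest M.

stainless steel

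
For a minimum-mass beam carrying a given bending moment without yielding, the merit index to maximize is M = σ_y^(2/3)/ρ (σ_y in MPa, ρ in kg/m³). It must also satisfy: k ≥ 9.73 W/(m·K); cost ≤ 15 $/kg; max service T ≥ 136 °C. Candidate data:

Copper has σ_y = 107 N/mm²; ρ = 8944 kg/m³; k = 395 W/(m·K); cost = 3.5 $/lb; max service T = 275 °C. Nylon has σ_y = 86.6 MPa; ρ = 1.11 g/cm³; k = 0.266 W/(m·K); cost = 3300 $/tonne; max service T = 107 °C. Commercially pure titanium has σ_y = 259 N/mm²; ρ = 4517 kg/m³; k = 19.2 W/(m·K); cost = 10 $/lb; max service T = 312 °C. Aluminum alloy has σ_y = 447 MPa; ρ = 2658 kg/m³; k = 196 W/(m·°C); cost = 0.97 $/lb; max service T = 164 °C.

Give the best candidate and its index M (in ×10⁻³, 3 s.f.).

aluminum alloy, M = 22.0×10⁻³

Screen on constraints: k ≥ 9.73 W/(m·K); cost ≤ 15 $/kg; max service T ≥ 136 °C. Survivors: copper, aluminum alloy.
In SI units:
  copper: σ_y = 107.0 MPa, ρ = 8944 kg/m³
  aluminum alloy: σ_y = 447.0 MPa, ρ = 2658 kg/m³
  aluminum alloy: M = 22.0×10⁻³
  copper: M = 2.52×10⁻³
The maximum is for aluminum alloy.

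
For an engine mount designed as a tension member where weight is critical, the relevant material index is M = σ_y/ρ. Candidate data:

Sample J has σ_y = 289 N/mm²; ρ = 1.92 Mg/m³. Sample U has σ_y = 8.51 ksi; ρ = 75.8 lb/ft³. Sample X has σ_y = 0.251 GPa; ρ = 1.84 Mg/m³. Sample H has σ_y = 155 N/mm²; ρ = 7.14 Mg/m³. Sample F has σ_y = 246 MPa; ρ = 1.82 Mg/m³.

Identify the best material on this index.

sample J

In SI units:
  sample J: σ_y = 289.0 MPa, ρ = 1920 kg/m³
  sample U: σ_y = 58.67 MPa, ρ = 1214 kg/m³
  sample X: σ_y = 251.0 MPa, ρ = 1840 kg/m³
  sample H: σ_y = 155.0 MPa, ρ = 7140 kg/m³
  sample F: σ_y = 246.0 MPa, ρ = 1820 kg/m³
  sample J: M = 151 kN·m/kg
  sample X: M = 136 kN·m/kg
  sample F: M = 135 kN·m/kg
  sample U: M = 48.3 kN·m/kg
  sample H: M = 21.7 kN·m/kg
Sample J has the largest M.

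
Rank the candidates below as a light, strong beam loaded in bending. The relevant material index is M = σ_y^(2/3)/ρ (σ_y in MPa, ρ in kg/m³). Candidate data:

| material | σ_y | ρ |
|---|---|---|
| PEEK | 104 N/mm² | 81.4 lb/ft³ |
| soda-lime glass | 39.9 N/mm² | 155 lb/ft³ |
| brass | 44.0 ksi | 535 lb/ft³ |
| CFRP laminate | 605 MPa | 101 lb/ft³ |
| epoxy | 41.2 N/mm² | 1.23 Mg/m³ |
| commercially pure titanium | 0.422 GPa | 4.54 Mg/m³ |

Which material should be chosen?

CFRP laminate

Convert each candidate to consistent units, then evaluate M:
  PEEK: σ_y = 104.0 MPa, ρ = 1304 kg/m³
  soda-lime glass: σ_y = 39.90 MPa, ρ = 2483 kg/m³
  brass: σ_y = 303.4 MPa, ρ = 8570 kg/m³
  CFRP laminate: σ_y = 605.0 MPa, ρ = 1618 kg/m³
  epoxy: σ_y = 41.20 MPa, ρ = 1230 kg/m³
  commercially pure titanium: σ_y = 422.0 MPa, ρ = 4540 kg/m³
  CFRP laminate: M = 44.2×10⁻³
  PEEK: M = 17.0×10⁻³
  commercially pure titanium: M = 12.4×10⁻³
  epoxy: M = 9.70×10⁻³
  brass: M = 5.27×10⁻³
  soda-lime glass: M = 4.70×10⁻³
Highest index: CFRP laminate.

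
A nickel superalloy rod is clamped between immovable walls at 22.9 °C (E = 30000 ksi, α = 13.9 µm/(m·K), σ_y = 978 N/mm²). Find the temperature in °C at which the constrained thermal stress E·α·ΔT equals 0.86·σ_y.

E = 30000 ksi = 206.8 GPa.
σ_y = 978 N/mm² = 978.0 MPa.
E·α·ΔT = 841.1 MPa ⇒ ΔT = 841.1 / (206.8×10³ × 13.9×10⁻⁶) = 292.5 K.
T = 22.9 + 292.5 = 315.4 °C.

315 °C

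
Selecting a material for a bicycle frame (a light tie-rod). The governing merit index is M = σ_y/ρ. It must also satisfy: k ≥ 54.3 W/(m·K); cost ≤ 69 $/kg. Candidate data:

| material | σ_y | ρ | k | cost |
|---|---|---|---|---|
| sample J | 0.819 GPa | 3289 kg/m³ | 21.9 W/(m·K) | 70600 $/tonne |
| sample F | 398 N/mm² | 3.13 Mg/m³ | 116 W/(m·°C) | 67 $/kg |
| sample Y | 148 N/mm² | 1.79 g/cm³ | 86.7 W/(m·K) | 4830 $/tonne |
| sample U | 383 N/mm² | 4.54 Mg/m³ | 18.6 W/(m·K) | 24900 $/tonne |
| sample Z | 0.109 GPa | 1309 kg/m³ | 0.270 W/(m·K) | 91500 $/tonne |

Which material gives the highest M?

sample F

Screen on constraints: k ≥ 54.3 W/(m·K); cost ≤ 69 $/kg. Survivors: sample F, sample Y.
In SI units:
  sample F: σ_y = 398.0 MPa, ρ = 3130 kg/m³
  sample Y: σ_y = 148.0 MPa, ρ = 1790 kg/m³
  sample F: M = 127 kN·m/kg
  sample Y: M = 82.7 kN·m/kg
Highest index: sample F.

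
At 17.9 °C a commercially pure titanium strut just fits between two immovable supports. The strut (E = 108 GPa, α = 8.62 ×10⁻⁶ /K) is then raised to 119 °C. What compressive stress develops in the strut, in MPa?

94.1 MPa

ΔT = 101.1 K. Constrained thermal stress σ = E·α·ΔT = 108.0×10³ MPa × 8.62×10⁻⁶ × 101.1 = 94.1 MPa (compressive).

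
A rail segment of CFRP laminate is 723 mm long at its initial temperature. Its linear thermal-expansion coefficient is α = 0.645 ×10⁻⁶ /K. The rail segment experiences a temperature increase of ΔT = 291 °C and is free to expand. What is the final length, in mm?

723.14 mm

ΔL = α·L₀·ΔT = 0.645×10⁻⁶ × 723 mm × 291.0 K = 0.136 mm.
L = L₀ + ΔL = 723 + 0.136 = 723.14 mm.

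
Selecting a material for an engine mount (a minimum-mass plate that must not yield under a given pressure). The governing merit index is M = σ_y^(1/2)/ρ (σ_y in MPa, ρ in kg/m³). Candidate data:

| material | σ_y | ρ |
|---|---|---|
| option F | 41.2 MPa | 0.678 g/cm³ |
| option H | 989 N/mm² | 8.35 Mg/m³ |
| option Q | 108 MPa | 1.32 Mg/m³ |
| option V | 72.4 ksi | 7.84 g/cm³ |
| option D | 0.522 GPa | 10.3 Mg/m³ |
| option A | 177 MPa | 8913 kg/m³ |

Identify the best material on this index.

option F

After converting to SI:
  option F: σ_y = 41.20 MPa, ρ = 678.0 kg/m³
  option H: σ_y = 989.0 MPa, ρ = 8350 kg/m³
  option Q: σ_y = 108.0 MPa, ρ = 1320 kg/m³
  option V: σ_y = 499.2 MPa, ρ = 7840 kg/m³
  option D: σ_y = 522.0 MPa, ρ = 10300 kg/m³
  option A: σ_y = 177.0 MPa, ρ = 8913 kg/m³
  option F: M = 9.47×10⁻³
  option Q: M = 7.87×10⁻³
  option H: M = 3.77×10⁻³
  option V: M = 2.85×10⁻³
  option D: M = 2.22×10⁻³
  option A: M = 1.49×10⁻³
Option F ranks first.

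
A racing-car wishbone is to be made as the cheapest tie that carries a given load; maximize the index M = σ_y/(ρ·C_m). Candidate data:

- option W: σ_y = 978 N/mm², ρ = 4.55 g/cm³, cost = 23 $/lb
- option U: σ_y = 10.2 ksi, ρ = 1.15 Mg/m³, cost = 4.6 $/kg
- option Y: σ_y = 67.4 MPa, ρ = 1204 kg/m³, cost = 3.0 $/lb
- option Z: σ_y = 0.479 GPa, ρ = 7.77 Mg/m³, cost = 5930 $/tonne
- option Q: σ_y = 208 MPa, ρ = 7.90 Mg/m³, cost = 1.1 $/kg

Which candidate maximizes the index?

option Q

In SI units:
  option W: σ_y = 978.0 MPa, ρ = 4550 kg/m³, cost = 50.71 $/kg
  option U: σ_y = 70.33 MPa, ρ = 1150 kg/m³, cost = 4.600 $/kg
  option Y: σ_y = 67.40 MPa, ρ = 1204 kg/m³, cost = 6.614 $/kg
  option Z: σ_y = 479.0 MPa, ρ = 7770 kg/m³, cost = 5.930 $/kg
  option Q: σ_y = 208.0 MPa, ρ = 7900 kg/m³, cost = 1.100 $/kg
  option Q: M = 23.9 kN·m per $
  option U: M = 13.3 kN·m per $
  option Z: M = 10.4 kN·m per $
  option Y: M = 8.46 kN·m per $
  option W: M = 4.24 kN·m per $
Option Q has the largest M.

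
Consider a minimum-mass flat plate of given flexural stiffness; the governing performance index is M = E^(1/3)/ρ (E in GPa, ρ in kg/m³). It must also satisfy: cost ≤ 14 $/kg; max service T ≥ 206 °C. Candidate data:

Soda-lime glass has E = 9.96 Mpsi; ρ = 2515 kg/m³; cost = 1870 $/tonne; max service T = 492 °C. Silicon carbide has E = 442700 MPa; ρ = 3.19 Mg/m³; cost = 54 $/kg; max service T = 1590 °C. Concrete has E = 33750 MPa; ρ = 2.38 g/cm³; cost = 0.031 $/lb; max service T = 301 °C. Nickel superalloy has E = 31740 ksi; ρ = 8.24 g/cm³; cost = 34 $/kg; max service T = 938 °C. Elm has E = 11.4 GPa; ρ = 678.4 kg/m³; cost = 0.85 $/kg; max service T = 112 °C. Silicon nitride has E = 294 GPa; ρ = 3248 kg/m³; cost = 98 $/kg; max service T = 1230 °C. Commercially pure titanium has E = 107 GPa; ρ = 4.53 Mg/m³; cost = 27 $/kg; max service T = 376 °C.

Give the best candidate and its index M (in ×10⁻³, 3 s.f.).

Screen on constraints: cost ≤ 14 $/kg; max service T ≥ 206 °C. Survivors: soda-lime glass, concrete.
Putting every candidate on a common basis:
  soda-lime glass: E = 68.67 GPa, ρ = 2515 kg/m³
  concrete: E = 33.75 GPa, ρ = 2380 kg/m³
  soda-lime glass: M = 1.63×10⁻³
  concrete: M = 1.36×10⁻³
Soda-lime glass has the largest M.

soda-lime glass, M = 1.63×10⁻³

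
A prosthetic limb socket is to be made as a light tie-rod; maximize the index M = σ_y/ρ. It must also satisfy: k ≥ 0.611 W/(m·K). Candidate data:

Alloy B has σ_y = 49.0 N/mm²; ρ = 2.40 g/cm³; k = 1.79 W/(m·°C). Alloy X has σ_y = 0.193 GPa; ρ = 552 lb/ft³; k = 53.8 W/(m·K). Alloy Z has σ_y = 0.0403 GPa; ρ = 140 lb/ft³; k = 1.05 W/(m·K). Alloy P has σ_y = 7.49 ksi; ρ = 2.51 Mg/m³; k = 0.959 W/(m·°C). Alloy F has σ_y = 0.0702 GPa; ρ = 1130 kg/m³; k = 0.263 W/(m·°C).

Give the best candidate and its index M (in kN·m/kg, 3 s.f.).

alloy X, M = 21.8 kN·m/kg

Screen on constraints: k ≥ 0.611 W/(m·K). Survivors: alloy B, alloy X, alloy Z, alloy P.
Putting every candidate on a common basis:
  alloy B: σ_y = 49.00 MPa, ρ = 2400 kg/m³
  alloy X: σ_y = 193.0 MPa, ρ = 8842 kg/m³
  alloy Z: σ_y = 40.30 MPa, ρ = 2243 kg/m³
  alloy P: σ_y = 51.64 MPa, ρ = 2510 kg/m³
  alloy X: M = 21.8 kN·m/kg
  alloy P: M = 20.6 kN·m/kg
  alloy B: M = 20.4 kN·m/kg
  alloy Z: M = 18.0 kN·m/kg
Alloy X has the largest M.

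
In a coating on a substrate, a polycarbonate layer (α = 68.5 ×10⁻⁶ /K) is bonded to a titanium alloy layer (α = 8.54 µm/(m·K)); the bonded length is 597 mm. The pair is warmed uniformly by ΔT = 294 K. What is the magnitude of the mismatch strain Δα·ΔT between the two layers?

Δα = |68.5 − 8.54|×10⁻⁶/K = 60.0×10⁻⁶/K.
Mismatch strain = Δα·ΔT = 60.0×10⁻⁶ × 294.0 = 0.0176.

0.0176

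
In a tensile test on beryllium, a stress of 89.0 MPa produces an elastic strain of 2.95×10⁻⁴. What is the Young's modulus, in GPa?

E = σ/ε = 89.0 MPa / 2.95×10⁻⁴ = 301700 MPa = 302 GPa.

302 GPa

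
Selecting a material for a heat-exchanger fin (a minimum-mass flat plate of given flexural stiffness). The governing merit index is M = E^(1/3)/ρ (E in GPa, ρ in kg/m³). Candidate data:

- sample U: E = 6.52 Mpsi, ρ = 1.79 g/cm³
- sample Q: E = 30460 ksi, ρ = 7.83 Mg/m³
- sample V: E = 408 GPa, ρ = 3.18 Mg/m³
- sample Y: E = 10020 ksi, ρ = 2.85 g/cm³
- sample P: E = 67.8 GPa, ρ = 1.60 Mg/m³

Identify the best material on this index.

Normalizing units and computing the index:
  sample U: E = 44.95 GPa, ρ = 1790 kg/m³
  sample Q: E = 210.0 GPa, ρ = 7830 kg/m³
  sample V: E = 408.0 GPa, ρ = 3180 kg/m³
  sample Y: E = 69.09 GPa, ρ = 2850 kg/m³
  sample P: E = 67.80 GPa, ρ = 1600 kg/m³
  sample P: M = 2.55×10⁻³
  sample V: M = 2.33×10⁻³
  sample U: M = 1.99×10⁻³
  sample Y: M = 1.44×10⁻³
  sample Q: M = 0.759×10⁻³
Highest index: sample P.

sample P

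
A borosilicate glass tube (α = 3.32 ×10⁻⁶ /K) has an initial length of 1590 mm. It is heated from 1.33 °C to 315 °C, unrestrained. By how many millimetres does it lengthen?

ΔT = 315 − 1.33 = 313.7 K.
ΔL = α·L₀·ΔT = 3.32×10⁻⁶ × 1590 mm × 313.7 K = 1.66 mm.

1.66 mm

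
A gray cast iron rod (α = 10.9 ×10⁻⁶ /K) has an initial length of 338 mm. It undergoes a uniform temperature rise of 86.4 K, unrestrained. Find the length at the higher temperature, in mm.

ΔL = α·L₀·ΔT = 10.9×10⁻⁶ × 338 mm × 86.40 K = 0.318 mm.
L = L₀ + ΔL = 338 + 0.318 = 338.32 mm.

338.32 mm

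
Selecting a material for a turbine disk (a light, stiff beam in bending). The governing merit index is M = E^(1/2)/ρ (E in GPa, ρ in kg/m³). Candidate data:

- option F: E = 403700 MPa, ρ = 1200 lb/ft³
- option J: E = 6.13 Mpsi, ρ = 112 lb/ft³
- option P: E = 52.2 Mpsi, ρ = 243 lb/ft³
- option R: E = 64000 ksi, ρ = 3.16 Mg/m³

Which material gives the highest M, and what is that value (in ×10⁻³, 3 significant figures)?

option R, M = 6.65×10⁻³

Convert each candidate to consistent units, then evaluate M:
  option F: E = 403.7 GPa, ρ = 19220 kg/m³
  option J: E = 42.26 GPa, ρ = 1794 kg/m³
  option P: E = 359.9 GPa, ρ = 3892 kg/m³
  option R: E = 441.3 GPa, ρ = 3160 kg/m³
  option R: M = 6.65×10⁻³
  option P: M = 4.87×10⁻³
  option J: M = 3.62×10⁻³
  option F: M = 1.05×10⁻³
Highest index: option R.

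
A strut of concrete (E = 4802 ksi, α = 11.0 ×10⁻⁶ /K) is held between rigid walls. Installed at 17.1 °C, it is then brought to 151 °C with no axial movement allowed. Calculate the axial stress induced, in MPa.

E = 4802 ksi = 33.11 GPa.
ΔT = 133.9 K. Constrained thermal stress σ = E·α·ΔT = 33.11×10³ MPa × 11.0×10⁻⁶ × 133.9 = 48.8 MPa (compressive).

48.8 MPa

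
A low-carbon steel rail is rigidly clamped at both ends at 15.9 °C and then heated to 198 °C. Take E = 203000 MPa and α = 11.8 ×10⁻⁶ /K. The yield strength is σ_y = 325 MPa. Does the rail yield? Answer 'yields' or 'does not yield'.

yields

E = 203000 MPa = 203.0 GPa.
ΔT = 182.1 K. Constrained thermal stress σ = E·α·ΔT = 203.0×10³ MPa × 11.8×10⁻⁶ × 182.1 = 436 MPa (compressive).
Compare to σ_y = 325 MPa: σ ≥ σ_y, so it yields.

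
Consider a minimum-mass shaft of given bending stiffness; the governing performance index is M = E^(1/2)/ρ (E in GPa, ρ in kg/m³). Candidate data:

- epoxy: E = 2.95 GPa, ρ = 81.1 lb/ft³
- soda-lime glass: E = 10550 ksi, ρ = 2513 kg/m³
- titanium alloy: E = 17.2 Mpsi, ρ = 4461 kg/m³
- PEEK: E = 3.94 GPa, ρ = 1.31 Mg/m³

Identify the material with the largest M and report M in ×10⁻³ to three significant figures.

soda-lime glass, M = 3.39×10⁻³

In SI units:
  epoxy: E = 2.950 GPa, ρ = 1299 kg/m³
  soda-lime glass: E = 72.74 GPa, ρ = 2513 kg/m³
  titanium alloy: E = 118.6 GPa, ρ = 4461 kg/m³
  PEEK: E = 3.940 GPa, ρ = 1310 kg/m³
  soda-lime glass: M = 3.39×10⁻³
  titanium alloy: M = 2.44×10⁻³
  PEEK: M = 1.52×10⁻³
  epoxy: M = 1.32×10⁻³
Soda-lime glass has the largest M.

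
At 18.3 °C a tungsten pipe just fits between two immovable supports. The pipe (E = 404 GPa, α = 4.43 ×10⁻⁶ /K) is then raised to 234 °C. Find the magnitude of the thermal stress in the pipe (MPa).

ΔT = 215.7 K. Constrained thermal stress σ = E·α·ΔT = 404.0×10³ MPa × 4.43×10⁻⁶ × 215.7 = 386 MPa (compressive).

386 MPa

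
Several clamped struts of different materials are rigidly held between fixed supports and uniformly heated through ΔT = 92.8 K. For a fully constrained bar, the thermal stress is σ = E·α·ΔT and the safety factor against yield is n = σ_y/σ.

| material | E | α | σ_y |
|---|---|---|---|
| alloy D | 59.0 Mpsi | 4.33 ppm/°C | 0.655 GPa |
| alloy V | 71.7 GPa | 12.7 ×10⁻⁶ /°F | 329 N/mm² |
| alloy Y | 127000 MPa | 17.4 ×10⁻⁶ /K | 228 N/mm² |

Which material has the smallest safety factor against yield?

alloy Y

Per material, after unit conversion:
  alloy D: E = 406.8, α = 4.33, σ_y = 655.0 → σ = 163 MPa, n = 4.01
  alloy V: E = 71.70, α = 22.9, σ_y = 329.0 → σ = 152 MPa, n = 2.16
  alloy Y: E = 127.0, α = 17.4, σ_y = 228.0 → σ = 205 MPa, n = 1.11
Alloy Y has the lowest safety factor, n = 1.11.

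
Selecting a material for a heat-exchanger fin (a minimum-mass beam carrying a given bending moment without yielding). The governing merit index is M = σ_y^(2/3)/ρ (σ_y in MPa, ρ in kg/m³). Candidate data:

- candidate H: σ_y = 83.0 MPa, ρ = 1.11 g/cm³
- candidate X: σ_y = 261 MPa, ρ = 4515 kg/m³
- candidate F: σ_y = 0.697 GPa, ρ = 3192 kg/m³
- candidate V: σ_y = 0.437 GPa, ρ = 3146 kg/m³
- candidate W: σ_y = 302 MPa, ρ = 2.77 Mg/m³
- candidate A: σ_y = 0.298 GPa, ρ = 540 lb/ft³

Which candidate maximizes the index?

candidate F

After converting to SI:
  candidate H: σ_y = 83.00 MPa, ρ = 1110 kg/m³
  candidate X: σ_y = 261.0 MPa, ρ = 4515 kg/m³
  candidate F: σ_y = 697.0 MPa, ρ = 3192 kg/m³
  candidate V: σ_y = 437.0 MPa, ρ = 3146 kg/m³
  candidate W: σ_y = 302.0 MPa, ρ = 2770 kg/m³
  candidate A: σ_y = 298.0 MPa, ρ = 8650 kg/m³
  candidate F: M = 24.6×10⁻³
  candidate V: M = 18.3×10⁻³
  candidate H: M = 17.1×10⁻³
  candidate W: M = 16.3×10⁻³
  candidate X: M = 9.05×10⁻³
  candidate A: M = 5.16×10⁻³
Candidate F ranks first.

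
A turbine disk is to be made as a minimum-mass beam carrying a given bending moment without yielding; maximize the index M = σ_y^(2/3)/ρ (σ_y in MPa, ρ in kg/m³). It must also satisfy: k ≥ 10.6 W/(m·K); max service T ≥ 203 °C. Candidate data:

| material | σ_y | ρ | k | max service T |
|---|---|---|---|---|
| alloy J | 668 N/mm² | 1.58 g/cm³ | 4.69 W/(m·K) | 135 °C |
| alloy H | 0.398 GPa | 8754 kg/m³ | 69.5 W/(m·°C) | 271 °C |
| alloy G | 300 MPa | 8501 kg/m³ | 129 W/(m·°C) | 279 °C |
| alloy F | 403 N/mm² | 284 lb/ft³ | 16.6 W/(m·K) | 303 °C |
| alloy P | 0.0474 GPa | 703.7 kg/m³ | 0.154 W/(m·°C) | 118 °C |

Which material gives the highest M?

alloy F

Screen on constraints: k ≥ 10.6 W/(m·K); max service T ≥ 203 °C. Survivors: alloy H, alloy G, alloy F.
In SI units:
  alloy H: σ_y = 398.0 MPa, ρ = 8754 kg/m³
  alloy G: σ_y = 300.0 MPa, ρ = 8501 kg/m³
  alloy F: σ_y = 403.0 MPa, ρ = 4549 kg/m³
  alloy F: M = 12.0×10⁻³
  alloy H: M = 6.18×10⁻³
  alloy G: M = 5.27×10⁻³
Alloy F ranks first.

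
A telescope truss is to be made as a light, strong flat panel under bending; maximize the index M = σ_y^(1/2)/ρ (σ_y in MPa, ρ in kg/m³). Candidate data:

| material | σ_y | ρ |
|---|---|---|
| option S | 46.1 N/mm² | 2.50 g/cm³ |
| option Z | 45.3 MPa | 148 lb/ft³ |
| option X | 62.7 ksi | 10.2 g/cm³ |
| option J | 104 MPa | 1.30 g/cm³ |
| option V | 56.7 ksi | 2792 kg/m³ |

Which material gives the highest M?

option J

Normalizing units and computing the index:
  option S: σ_y = 46.10 MPa, ρ = 2500 kg/m³
  option Z: σ_y = 45.30 MPa, ρ = 2371 kg/m³
  option X: σ_y = 432.3 MPa, ρ = 10200 kg/m³
  option J: σ_y = 104.0 MPa, ρ = 1300 kg/m³
  option V: σ_y = 390.9 MPa, ρ = 2792 kg/m³
  option J: M = 7.84×10⁻³
  option V: M = 7.08×10⁻³
  option Z: M = 2.84×10⁻³
  option S: M = 2.72×10⁻³
  option X: M = 2.04×10⁻³
Highest index: option J.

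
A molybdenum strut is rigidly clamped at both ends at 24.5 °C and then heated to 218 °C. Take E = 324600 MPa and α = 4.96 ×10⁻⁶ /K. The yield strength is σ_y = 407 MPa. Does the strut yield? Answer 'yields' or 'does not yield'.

E = 324600 MPa = 324.6 GPa.
ΔT = 193.5 K. Constrained thermal stress σ = E·α·ΔT = 324.6×10³ MPa × 4.96×10⁻⁶ × 193.5 = 312 MPa (compressive).
Compare to σ_y = 407 MPa: σ < σ_y, so it does not yield.

does not yield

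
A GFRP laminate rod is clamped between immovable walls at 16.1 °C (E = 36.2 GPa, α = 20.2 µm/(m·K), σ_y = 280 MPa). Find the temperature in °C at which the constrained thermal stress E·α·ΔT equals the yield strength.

E·α·ΔT = 280.0 MPa ⇒ ΔT = 280.0 / (36.20×10³ × 20.2×10⁻⁶) = 382.9 K.
T = 16.1 + 382.9 = 399.0 °C.

399 °C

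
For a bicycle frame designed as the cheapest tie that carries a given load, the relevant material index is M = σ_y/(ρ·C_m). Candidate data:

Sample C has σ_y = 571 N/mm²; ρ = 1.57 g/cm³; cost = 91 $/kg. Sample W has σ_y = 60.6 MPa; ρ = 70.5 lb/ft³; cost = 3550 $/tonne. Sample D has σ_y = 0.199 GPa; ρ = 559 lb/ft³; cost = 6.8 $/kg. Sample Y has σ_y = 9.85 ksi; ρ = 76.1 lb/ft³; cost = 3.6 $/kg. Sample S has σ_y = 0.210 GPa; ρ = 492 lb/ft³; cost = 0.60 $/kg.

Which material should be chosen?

Convert each candidate to consistent units, then evaluate M:
  sample C: σ_y = 571.0 MPa, ρ = 1570 kg/m³, cost = 91.00 $/kg
  sample W: σ_y = 60.60 MPa, ρ = 1129 kg/m³, cost = 3.550 $/kg
  sample D: σ_y = 199.0 MPa, ρ = 8954 kg/m³, cost = 6.800 $/kg
  sample Y: σ_y = 67.91 MPa, ρ = 1219 kg/m³, cost = 3.600 $/kg
  sample S: σ_y = 210.0 MPa, ρ = 7881 kg/m³, cost = 0.6000 $/kg
  sample S: M = 44.4 kN·m per $
  sample Y: M = 15.5 kN·m per $
  sample W: M = 15.1 kN·m per $
  sample C: M = 4.00 kN·m per $
  sample D: M = 3.27 kN·m per $
Sample S has the largest M.

sample S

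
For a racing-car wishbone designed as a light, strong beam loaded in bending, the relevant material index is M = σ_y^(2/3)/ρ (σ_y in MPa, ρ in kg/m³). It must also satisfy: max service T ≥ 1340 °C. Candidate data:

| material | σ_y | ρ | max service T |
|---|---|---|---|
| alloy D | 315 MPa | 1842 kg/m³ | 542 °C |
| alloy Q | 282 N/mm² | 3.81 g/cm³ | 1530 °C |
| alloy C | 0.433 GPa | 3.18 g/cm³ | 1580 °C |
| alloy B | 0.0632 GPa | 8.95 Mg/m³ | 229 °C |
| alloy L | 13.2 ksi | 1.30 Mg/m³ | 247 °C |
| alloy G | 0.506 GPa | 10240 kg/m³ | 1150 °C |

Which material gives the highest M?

alloy C

Screen on constraints: max service T ≥ 1340 °C. Survivors: alloy Q, alloy C.
In SI units:
  alloy Q: σ_y = 282.0 MPa, ρ = 3810 kg/m³
  alloy C: σ_y = 433.0 MPa, ρ = 3180 kg/m³
  alloy C: M = 18.0×10⁻³
  alloy Q: M = 11.3×10⁻³
The maximum is for alloy C.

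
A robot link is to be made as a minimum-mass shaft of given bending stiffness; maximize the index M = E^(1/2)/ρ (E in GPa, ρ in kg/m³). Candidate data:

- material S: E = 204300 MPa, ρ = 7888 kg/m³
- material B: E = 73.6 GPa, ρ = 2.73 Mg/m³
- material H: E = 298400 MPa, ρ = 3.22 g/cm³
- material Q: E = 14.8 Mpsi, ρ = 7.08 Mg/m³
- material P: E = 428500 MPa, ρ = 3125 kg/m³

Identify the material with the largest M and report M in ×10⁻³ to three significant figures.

In SI units:
  material S: E = 204.3 GPa, ρ = 7888 kg/m³
  material B: E = 73.60 GPa, ρ = 2730 kg/m³
  material H: E = 298.4 GPa, ρ = 3220 kg/m³
  material Q: E = 102.0 GPa, ρ = 7080 kg/m³
  material P: E = 428.5 GPa, ρ = 3125 kg/m³
  material P: M = 6.62×10⁻³
  material H: M = 5.36×10⁻³
  material B: M = 3.14×10⁻³
  material S: M = 1.81×10⁻³
  material Q: M = 1.43×10⁻³
Highest index: material P.

material P, M = 6.62×10⁻³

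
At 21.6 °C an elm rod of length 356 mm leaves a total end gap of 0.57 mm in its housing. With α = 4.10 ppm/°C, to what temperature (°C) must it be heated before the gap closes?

α·L₀·ΔT = 0.57 mm ⇒ ΔT = 0.57 / (4.10×10⁻⁶ × 356.0) = 390.5 K.
T = 21.6 + 390.5 = 412.1 °C.

412 °C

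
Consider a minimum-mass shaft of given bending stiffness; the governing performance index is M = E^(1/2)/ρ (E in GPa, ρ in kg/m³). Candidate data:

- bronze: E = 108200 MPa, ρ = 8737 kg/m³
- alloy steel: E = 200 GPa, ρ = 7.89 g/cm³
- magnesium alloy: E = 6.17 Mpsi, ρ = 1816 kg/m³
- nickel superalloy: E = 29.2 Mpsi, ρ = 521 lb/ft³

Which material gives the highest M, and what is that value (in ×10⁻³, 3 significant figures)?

magnesium alloy, M = 3.59×10⁻³

Putting every candidate on a common basis:
  bronze: E = 108.2 GPa, ρ = 8737 kg/m³
  alloy steel: E = 200.0 GPa, ρ = 7890 kg/m³
  magnesium alloy: E = 42.54 GPa, ρ = 1816 kg/m³
  nickel superalloy: E = 201.3 GPa, ρ = 8346 kg/m³
  magnesium alloy: M = 3.59×10⁻³
  alloy steel: M = 1.79×10⁻³
  nickel superalloy: M = 1.70×10⁻³
  bronze: M = 1.19×10⁻³
Magnesium alloy has the largest M.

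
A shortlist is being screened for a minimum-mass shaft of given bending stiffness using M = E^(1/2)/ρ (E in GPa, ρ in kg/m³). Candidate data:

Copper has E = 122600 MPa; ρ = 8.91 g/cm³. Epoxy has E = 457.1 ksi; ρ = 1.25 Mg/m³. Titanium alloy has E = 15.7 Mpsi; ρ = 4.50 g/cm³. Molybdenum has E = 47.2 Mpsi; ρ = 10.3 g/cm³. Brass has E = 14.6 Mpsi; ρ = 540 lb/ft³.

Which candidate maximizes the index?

After converting to SI:
  copper: E = 122.6 GPa, ρ = 8910 kg/m³
  epoxy: E = 3.152 GPa, ρ = 1250 kg/m³
  titanium alloy: E = 108.2 GPa, ρ = 4500 kg/m³
  molybdenum: E = 325.4 GPa, ρ = 10300 kg/m³
  brass: E = 100.7 GPa, ρ = 8650 kg/m³
  titanium alloy: M = 2.31×10⁻³
  molybdenum: M = 1.75×10⁻³
  epoxy: M = 1.42×10⁻³
  copper: M = 1.24×10⁻³
  brass: M = 1.16×10⁻³
The maximum is for titanium alloy.

titanium alloy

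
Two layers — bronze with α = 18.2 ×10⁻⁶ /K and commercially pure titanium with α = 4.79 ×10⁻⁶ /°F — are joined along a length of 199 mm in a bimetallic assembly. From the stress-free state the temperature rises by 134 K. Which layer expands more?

bronze

commercially pure titanium: α = 4.79×10⁻⁶/°F × 9/5 = 8.62×10⁻⁶/K.
α(bronze) = 18.2×10⁻⁶/K vs α(commercially pure titanium) = 8.62×10⁻⁶/K.
Higher α expands more for the same ΔT: bronze.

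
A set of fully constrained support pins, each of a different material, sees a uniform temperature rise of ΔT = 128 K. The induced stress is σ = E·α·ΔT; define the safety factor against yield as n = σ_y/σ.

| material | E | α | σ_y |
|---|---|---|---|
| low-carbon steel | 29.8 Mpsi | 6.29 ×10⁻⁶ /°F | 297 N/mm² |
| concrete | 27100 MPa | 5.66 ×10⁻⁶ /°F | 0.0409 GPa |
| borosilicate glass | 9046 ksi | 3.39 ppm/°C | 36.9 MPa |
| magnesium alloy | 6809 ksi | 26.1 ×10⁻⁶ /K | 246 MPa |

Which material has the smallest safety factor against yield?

low-carbon steel

In consistent units (E in GPa, α in ×10⁻⁶/K, σ_y in MPa):
  low-carbon steel: E = 205.5, α = 11.3, σ_y = 297.0 → σ = 298 MPa, n = 0.997
  concrete: E = 27.10, α = 10.2, σ_y = 40.90 → σ = 35.3 MPa, n = 1.16
  borosilicate glass: E = 62.37, α = 3.39, σ_y = 36.90 → σ = 27.1 MPa, n = 1.36
  magnesium alloy: E = 46.95, α = 26.1, σ_y = 246.0 → σ = 157 MPa, n = 1.57
Smallest n: low-carbon steel with n = 0.997.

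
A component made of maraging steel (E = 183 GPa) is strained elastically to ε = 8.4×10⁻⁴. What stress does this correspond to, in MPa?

154 MPa

σ = E·ε = 183000 MPa × 8.4×10⁻⁴ = 154 MPa.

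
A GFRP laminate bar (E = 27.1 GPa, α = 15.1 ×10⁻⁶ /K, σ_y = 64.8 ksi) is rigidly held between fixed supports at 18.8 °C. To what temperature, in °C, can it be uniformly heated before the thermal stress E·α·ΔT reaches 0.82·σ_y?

914 °C

σ_y = 64.8 ksi = 446.8 MPa.
E·α·ΔT = 366.4 MPa ⇒ ΔT = 366.4 / (27.10×10³ × 15.1×10⁻⁶) = 895.3 K.
T = 18.8 + 895.3 = 914.1 °C.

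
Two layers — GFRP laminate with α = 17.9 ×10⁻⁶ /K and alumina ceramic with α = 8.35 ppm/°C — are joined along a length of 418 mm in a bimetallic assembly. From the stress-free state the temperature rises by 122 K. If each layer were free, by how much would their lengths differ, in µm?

Δα = |17.9 − 8.35|×10⁻⁶/K = 9.55×10⁻⁶/K.
ΔL_mismatch = Δα·L·ΔT = 9.55×10⁻⁶ × 418.0 mm × 122.0 K = 487 µm.

487 µm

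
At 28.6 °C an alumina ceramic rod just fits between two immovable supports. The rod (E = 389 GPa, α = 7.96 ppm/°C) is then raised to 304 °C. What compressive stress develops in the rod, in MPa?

ΔT = 275.4 K. Constrained thermal stress σ = E·α·ΔT = 389.0×10³ MPa × 7.96×10⁻⁶ × 275.4 = 853 MPa (compressive).

853 MPa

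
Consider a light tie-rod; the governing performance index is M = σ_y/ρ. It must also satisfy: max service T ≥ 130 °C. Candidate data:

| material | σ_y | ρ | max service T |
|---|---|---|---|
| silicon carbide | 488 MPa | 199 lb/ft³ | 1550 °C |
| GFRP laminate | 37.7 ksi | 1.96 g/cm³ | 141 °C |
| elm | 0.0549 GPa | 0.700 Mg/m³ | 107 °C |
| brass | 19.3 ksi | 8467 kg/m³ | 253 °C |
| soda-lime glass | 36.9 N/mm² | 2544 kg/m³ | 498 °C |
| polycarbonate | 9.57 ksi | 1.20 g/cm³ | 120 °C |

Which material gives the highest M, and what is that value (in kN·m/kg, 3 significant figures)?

Screen on constraints: max service T ≥ 130 °C. Survivors: silicon carbide, GFRP laminate, brass, soda-lime glass.
In SI units:
  silicon carbide: σ_y = 488.0 MPa, ρ = 3188 kg/m³
  GFRP laminate: σ_y = 259.9 MPa, ρ = 1960 kg/m³
  brass: σ_y = 133.1 MPa, ρ = 8467 kg/m³
  soda-lime glass: σ_y = 36.90 MPa, ρ = 2544 kg/m³
  silicon carbide: M = 153 kN·m/kg
  GFRP laminate: M = 133 kN·m/kg
  brass: M = 15.7 kN·m/kg
  soda-lime glass: M = 14.5 kN·m/kg
Highest index: silicon carbide.

silicon carbide, M = 153 kN·m/kg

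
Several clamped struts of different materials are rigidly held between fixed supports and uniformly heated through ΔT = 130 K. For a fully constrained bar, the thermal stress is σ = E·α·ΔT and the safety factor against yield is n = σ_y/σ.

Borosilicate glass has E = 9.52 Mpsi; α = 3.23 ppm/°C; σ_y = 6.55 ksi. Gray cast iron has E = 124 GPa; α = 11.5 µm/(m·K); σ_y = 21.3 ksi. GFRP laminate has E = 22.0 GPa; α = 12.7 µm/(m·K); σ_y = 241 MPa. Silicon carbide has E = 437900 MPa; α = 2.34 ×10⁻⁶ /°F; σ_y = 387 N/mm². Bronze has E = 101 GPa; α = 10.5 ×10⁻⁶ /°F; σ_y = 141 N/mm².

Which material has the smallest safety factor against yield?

With everything in SI (GPa, ×10⁻⁶/K, MPa):
  borosilicate glass: E = 65.64, α = 3.23, σ_y = 45.16 → σ = 27.6 MPa, n = 1.64
  gray cast iron: E = 124.0, α = 11.5, σ_y = 146.9 → σ = 185 MPa, n = 0.792
  GFRP laminate: E = 22.00, α = 12.7, σ_y = 241.0 → σ = 36.3 MPa, n = 6.64
  silicon carbide: E = 437.9, α = 4.21, σ_y = 387.0 → σ = 240 MPa, n = 1.61
  bronze: E = 101.0, α = 18.9, σ_y = 141.0 → σ = 248 MPa, n = 0.568
Smallest n: bronze with n = 0.568.

bronze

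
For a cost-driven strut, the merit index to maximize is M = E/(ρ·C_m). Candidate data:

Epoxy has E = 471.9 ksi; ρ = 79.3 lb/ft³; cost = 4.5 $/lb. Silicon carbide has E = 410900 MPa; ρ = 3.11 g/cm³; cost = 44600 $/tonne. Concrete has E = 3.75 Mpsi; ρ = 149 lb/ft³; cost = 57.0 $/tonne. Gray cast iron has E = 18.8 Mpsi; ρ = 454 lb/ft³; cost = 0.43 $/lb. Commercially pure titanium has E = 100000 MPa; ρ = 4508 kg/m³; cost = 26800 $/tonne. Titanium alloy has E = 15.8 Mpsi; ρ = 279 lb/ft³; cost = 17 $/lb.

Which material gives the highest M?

concrete

After converting to SI:
  epoxy: E = 3.254 GPa, ρ = 1270 kg/m³, cost = 9.921 $/kg
  silicon carbide: E = 410.9 GPa, ρ = 3110 kg/m³, cost = 44.60 $/kg
  concrete: E = 25.86 GPa, ρ = 2387 kg/m³, cost = 0.05700 $/kg
  gray cast iron: E = 129.6 GPa, ρ = 7272 kg/m³, cost = 0.9480 $/kg
  commercially pure titanium: E = 100.0 GPa, ρ = 4508 kg/m³, cost = 26.80 $/kg
  titanium alloy: E = 108.9 GPa, ρ = 4469 kg/m³, cost = 37.48 $/kg
  concrete: M = 190 MN·m per $
  gray cast iron: M = 18.8 MN·m per $
  silicon carbide: M = 2.96 MN·m per $
  commercially pure titanium: M = 0.828 MN·m per $
  titanium alloy: M = 0.650 MN·m per $
  epoxy: M = 0.258 MN·m per $
Highest index: concrete.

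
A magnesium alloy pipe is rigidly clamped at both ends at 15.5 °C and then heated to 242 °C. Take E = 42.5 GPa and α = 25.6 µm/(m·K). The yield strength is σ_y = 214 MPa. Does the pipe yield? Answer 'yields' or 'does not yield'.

yields

ΔT = 226.5 K. Constrained thermal stress σ = E·α·ΔT = 42.50×10³ MPa × 25.6×10⁻⁶ × 226.5 = 246 MPa (compressive).
Compare to σ_y = 214 MPa: σ ≥ σ_y, so it yields.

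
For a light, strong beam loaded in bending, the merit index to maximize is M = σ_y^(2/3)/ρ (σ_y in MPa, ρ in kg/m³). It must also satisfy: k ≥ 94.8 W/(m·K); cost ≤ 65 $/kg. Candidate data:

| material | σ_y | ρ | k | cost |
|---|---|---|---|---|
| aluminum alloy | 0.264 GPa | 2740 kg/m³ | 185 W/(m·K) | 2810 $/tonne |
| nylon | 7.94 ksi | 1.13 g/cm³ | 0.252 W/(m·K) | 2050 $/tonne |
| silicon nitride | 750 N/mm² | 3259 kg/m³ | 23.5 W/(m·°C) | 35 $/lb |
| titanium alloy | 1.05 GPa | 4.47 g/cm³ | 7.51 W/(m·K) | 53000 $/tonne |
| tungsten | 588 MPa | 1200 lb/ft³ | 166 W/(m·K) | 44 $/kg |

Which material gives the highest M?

aluminum alloy

Screen on constraints: k ≥ 94.8 W/(m·K); cost ≤ 65 $/kg. Survivors: aluminum alloy, tungsten.
Convert each candidate to consistent units, then evaluate M:
  aluminum alloy: σ_y = 264.0 MPa, ρ = 2740 kg/m³
  tungsten: σ_y = 588.0 MPa, ρ = 19220 kg/m³
  aluminum alloy: M = 15.0×10⁻³
  tungsten: M = 3.65×10⁻³
Aluminum alloy has the largest M.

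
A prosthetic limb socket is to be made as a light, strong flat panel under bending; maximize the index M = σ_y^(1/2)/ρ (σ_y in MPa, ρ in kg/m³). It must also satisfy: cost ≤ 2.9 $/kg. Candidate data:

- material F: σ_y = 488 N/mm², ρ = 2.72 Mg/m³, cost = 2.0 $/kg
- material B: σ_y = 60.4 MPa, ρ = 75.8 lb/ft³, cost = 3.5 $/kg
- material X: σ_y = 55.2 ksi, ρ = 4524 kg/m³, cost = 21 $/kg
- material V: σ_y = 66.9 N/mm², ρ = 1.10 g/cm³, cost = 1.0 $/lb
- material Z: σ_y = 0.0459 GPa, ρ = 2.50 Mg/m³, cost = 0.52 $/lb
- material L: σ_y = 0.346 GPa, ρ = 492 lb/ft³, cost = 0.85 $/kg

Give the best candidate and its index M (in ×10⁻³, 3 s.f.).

Screen on constraints: cost ≤ 2.9 $/kg. Survivors: material F, material V, material Z, material L.
In SI units:
  material F: σ_y = 488.0 MPa, ρ = 2720 kg/m³
  material V: σ_y = 66.90 MPa, ρ = 1100 kg/m³
  material Z: σ_y = 45.90 MPa, ρ = 2500 kg/m³
  material L: σ_y = 346.0 MPa, ρ = 7881 kg/m³
  material F: M = 8.12×10⁻³
  material V: M = 7.44×10⁻³
  material Z: M = 2.71×10⁻³
  material L: M = 2.36×10⁻³
Highest index: material F.

material F, M = 8.12×10⁻³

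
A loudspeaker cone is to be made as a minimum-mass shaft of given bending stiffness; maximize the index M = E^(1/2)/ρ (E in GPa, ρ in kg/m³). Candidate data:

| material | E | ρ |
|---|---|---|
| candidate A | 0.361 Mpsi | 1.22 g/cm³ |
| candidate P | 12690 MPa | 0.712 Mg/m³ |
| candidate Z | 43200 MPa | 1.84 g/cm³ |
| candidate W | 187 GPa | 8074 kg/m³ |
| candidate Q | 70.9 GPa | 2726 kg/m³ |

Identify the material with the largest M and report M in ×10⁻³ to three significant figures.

Normalizing units and computing the index:
  candidate A: E = 2.489 GPa, ρ = 1220 kg/m³
  candidate P: E = 12.69 GPa, ρ = 712.0 kg/m³
  candidate Z: E = 43.20 GPa, ρ = 1840 kg/m³
  candidate W: E = 187.0 GPa, ρ = 8074 kg/m³
  candidate Q: E = 70.90 GPa, ρ = 2726 kg/m³
  candidate P: M = 5.00×10⁻³
  candidate Z: M = 3.57×10⁻³
  candidate Q: M = 3.09×10⁻³
  candidate W: M = 1.69×10⁻³
  candidate A: M = 1.29×10⁻³
Highest index: candidate P.

candidate P, M = 5.00×10⁻³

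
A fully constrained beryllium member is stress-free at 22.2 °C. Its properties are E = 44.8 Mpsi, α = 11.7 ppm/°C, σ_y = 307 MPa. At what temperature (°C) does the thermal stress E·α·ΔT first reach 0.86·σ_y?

E = 44.8 Mpsi = 308.9 GPa.
E·α·ΔT = 264.0 MPa ⇒ ΔT = 264.0 / (308.9×10³ × 11.7×10⁻⁶) = 73.06 K.
T = 22.2 + 73.06 = 95.26 °C.

95.3 °C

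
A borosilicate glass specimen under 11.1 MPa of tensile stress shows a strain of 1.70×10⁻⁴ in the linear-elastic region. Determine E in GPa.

65.3 GPa

E = σ/ε = 11.1 MPa / 1.70×10⁻⁴ = 65290 MPa = 65.3 GPa.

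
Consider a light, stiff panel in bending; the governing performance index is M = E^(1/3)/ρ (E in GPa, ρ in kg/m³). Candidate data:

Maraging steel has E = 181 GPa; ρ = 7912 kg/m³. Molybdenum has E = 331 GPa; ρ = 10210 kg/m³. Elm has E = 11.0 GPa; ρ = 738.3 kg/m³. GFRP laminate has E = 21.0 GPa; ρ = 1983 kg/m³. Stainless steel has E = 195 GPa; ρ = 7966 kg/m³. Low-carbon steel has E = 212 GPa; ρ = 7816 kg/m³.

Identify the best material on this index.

elm

Evaluate M for each candidate:
  elm: M = 3.01×10⁻³
  GFRP laminate: M = 1.39×10⁻³
  low-carbon steel: M = 0.763×10⁻³
  stainless steel: M = 0.728×10⁻³
  maraging steel: M = 0.715×10⁻³
  molybdenum: M = 0.678×10⁻³
Elm has the largest M.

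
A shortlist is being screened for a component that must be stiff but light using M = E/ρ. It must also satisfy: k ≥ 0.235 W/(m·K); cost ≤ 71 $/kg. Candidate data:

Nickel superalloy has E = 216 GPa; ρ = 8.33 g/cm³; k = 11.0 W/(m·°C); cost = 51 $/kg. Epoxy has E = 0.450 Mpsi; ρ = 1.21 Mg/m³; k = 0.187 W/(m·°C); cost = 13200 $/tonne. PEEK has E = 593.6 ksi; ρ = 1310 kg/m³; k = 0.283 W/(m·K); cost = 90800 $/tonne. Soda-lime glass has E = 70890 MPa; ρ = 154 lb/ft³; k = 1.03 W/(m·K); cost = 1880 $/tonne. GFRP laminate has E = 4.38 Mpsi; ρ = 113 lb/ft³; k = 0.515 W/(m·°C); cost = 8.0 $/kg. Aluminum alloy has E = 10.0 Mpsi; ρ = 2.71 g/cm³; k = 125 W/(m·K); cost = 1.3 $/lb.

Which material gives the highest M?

soda-lime glass

Screen on constraints: k ≥ 0.235 W/(m·K); cost ≤ 71 $/kg. Survivors: nickel superalloy, soda-lime glass, GFRP laminate, aluminum alloy.
After converting to SI:
  nickel superalloy: E = 216.0 GPa, ρ = 8330 kg/m³
  soda-lime glass: E = 70.89 GPa, ρ = 2467 kg/m³
  GFRP laminate: E = 30.20 GPa, ρ = 1810 kg/m³
  aluminum alloy: E = 68.95 GPa, ρ = 2710 kg/m³
  soda-lime glass: M = 28.7 MN·m/kg
  nickel superalloy: M = 25.9 MN·m/kg
  aluminum alloy: M = 25.4 MN·m/kg
  GFRP laminate: M = 16.7 MN·m/kg
Highest index: soda-lime glass.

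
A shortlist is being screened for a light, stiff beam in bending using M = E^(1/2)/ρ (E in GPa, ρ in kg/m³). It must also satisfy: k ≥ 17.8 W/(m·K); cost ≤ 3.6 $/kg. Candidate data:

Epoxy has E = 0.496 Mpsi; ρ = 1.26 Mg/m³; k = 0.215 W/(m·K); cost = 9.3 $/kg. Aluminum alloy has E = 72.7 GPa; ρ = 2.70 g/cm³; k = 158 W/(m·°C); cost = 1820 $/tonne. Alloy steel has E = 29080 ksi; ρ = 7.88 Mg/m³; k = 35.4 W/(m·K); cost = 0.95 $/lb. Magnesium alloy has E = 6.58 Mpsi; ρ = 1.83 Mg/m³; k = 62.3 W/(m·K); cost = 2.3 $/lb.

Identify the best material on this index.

Screen on constraints: k ≥ 17.8 W/(m·K); cost ≤ 3.6 $/kg. Survivors: aluminum alloy, alloy steel.
Normalizing units and computing the index:
  aluminum alloy: E = 72.70 GPa, ρ = 2700 kg/m³
  alloy steel: E = 200.5 GPa, ρ = 7880 kg/m³
  aluminum alloy: M = 3.16×10⁻³
  alloy steel: M = 1.80×10⁻³
The maximum is for aluminum alloy.

aluminum alloy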